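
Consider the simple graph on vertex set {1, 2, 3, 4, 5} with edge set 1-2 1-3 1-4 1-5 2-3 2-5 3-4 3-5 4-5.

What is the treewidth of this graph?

3

A width-3 tree decomposition is:
Bags: B1 = {1, 2, 3, 5}  B2 = {1, 3, 4, 5}
Tree: B1–B2
The largest bag has 4 vertices, giving width 3; this decomposition certifies tw(G) ≤ 3. For the lower bound, the 4 vertices {1, 2, 3, 5} are pairwise adjacent, and any tree decomposition puts a clique entirely inside one bag — forcing width ≥ 3. Therefore the treewidth is 3.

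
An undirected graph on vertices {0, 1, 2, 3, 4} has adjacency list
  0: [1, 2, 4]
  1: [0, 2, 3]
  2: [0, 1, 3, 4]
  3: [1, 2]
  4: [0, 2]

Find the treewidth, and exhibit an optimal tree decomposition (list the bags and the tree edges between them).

Treewidth 2.
One optimal decomposition is:
Bags: B1 = {0, 2, 4}  B2 = {0, 1, 2}  B3 = {1, 2, 3}
Tree: B1–B2, B2–B3

The largest bag has 3 vertices, giving width 2; this decomposition certifies tw(G) ≤ 2. Conversely, {0, 1, 2} is a clique of size 3, and the vertices of any clique must share a bag in every tree decomposition; so some bag has ≥ 3 vertices and tw(G) ≥ 2. Therefore the treewidth is 2.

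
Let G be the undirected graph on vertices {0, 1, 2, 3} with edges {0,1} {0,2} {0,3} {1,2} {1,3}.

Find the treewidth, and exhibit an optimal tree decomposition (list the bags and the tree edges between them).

The largest bag has 3 vertices, giving width 2; this decomposition certifies tw(G) ≤ 2. For the lower bound, the 3 vertices {0, 1, 2} are pairwise adjacent, and any tree decomposition puts a clique entirely inside one bag — forcing width ≥ 2. Combining the bounds, tw(G) = 2.

Treewidth 2.
One optimal decomposition is:
Bags: B1 = {0, 1, 3}  B2 = {0, 1, 2}
Tree: B1–B2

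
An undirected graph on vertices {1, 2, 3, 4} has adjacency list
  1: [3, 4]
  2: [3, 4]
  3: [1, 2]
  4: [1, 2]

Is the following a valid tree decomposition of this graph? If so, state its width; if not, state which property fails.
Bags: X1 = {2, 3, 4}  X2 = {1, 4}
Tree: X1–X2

A tree decomposition must satisfy three properties: every vertex lies in some bag; for every edge, both endpoints lie together in some bag; and for every vertex, the bags containing it form a connected subtree. Here edge (3,1) lies in no bag, so the decomposition is invalid.

No — edge (3,1) lies in no bag.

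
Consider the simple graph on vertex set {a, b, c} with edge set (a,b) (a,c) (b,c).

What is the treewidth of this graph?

2

A width-2 tree decomposition is:
Bags: B1 = {a, b, c}
Tree: (single bag)
A single bag containing all 3 vertices is trivially a valid decomposition of width 2. On the other hand G contains the 3-clique {a, b, c}. A clique must lie in a single bag of any decomposition, so no decomposition can have width below 2. Hence tw(G) = 2 exactly.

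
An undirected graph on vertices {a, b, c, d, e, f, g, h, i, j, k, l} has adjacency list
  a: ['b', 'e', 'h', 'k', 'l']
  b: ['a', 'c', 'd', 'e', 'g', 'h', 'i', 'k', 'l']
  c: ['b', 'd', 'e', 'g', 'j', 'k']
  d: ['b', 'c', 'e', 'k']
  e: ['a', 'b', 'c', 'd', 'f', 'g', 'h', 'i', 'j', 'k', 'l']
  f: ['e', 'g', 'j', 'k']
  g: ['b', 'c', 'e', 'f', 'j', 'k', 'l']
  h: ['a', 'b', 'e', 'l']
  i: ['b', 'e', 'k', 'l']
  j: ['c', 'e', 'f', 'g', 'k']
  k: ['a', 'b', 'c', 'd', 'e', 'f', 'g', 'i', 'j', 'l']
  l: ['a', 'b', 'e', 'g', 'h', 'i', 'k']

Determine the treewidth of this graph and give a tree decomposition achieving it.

Treewidth 4.
One optimal decomposition is:
Bags: B1 = {b, c, e, g, k}  B2 = {b, e, g, k, l}  B3 = {c, e, g, j, k}  B4 = {a, b, e, k, l}  B5 = {a, b, e, h, l}  B6 = {b, c, d, e, k}  B7 = {b, e, i, k, l}  B8 = {e, f, g, j, k}
Tree: B1–B2, B1–B3, B2–B4, B4–B5, B1–B6, B4–B7, B3–B8

Every bag has size at most 5, so the width is 5 − 1 = 4 and tw(G) ≤ 4. Conversely, {a, b, e, h, l} is a clique of size 5, and the vertices of any clique must share a bag in every tree decomposition; so some bag has ≥ 5 vertices and tw(G) ≥ 4. Therefore the treewidth is 4.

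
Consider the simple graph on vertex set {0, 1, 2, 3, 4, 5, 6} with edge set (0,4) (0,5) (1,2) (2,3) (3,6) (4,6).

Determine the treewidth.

A width-1 tree decomposition is:
Bags: B1 = {1, 2}  B2 = {2, 3}  B3 = {3, 6}  B4 = {4, 6}  B5 = {0, 4}  B6 = {0, 5}
Tree: B1–B2, B2–B3, B3–B4, B4–B5, B5–B6
Each bag holds 2 vertices, so the decomposition has width 1, which upper-bounds the treewidth. G has an edge, so its treewidth is at least 1. Therefore the treewidth is 1.

1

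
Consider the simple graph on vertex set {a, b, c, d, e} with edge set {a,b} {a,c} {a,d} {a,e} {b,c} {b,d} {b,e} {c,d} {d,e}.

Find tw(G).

A width-3 tree decomposition is:
Bags: B1 = {a, b, c, d}  B2 = {a, b, d, e}
Tree: B1–B2
The largest bag has 4 vertices, giving width 3; this decomposition certifies tw(G) ≤ 3. Conversely, {a, b, d, e} is a clique of size 4, and the vertices of any clique must share a bag in every tree decomposition; so some bag has ≥ 4 vertices and tw(G) ≥ 3. Hence tw(G) = 3 exactly.

3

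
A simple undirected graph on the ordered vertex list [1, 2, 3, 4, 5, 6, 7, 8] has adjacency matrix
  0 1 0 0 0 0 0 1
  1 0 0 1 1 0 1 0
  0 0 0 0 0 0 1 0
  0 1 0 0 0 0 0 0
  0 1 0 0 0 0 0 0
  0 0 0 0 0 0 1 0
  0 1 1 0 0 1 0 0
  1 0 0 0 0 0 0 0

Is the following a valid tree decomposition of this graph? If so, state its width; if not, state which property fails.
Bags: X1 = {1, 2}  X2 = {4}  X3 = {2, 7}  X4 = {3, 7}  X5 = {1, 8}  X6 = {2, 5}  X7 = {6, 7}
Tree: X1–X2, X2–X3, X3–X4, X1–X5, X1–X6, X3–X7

A tree decomposition must satisfy three properties: every vertex lies in some bag; for every edge, both endpoints lie together in some bag; and for every vertex, the bags containing it form a connected subtree. Here edge (2,4) lies in no bag, so the decomposition is invalid.

No — edge (2,4) lies in no bag.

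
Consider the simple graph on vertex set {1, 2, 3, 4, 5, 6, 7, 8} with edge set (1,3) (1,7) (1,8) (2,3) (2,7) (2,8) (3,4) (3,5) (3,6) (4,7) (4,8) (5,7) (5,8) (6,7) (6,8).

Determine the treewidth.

A width-3 tree decomposition is:
Bags: B1 = {2, 3, 7, 8}  B2 = {1, 3, 7, 8}  B3 = {3, 5, 7, 8}  B4 = {3, 4, 7, 8}  B5 = {3, 6, 7, 8}
Tree: B1–B2, B2–B3, B3–B4, B4–B5
Every bag has size at most 4, so the width is 4 − 1 = 3 and tw(G) ≤ 3. For the lower bound: the 4 vertex sets {2,7}, {1,8}, {3}, {5} are disjoint, each induces a connected subgraph, and every pair is joined by at least one edge of G. Contracting each set to a single vertex therefore yields K_{4} as a minor, and since treewidth is minor-monotone, tw(G) ≥ tw(K_{4}) = 3. Combining the bounds, tw(G) = 3.

3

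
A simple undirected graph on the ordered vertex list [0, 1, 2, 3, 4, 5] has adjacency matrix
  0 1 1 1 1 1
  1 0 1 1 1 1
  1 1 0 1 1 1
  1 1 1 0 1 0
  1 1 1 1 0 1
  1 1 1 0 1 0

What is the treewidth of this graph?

A width-4 tree decomposition is:
Bags: B1 = {0, 1, 2, 4, 5}  B2 = {0, 1, 2, 3, 4}
Tree: B1–B2
The largest bag has 5 vertices, giving width 4; this decomposition certifies tw(G) ≤ 4. On the other hand G contains the 5-clique {0, 1, 2, 3, 4}. A clique must lie in a single bag of any decomposition, so no decomposition can have width below 4. Therefore the treewidth is 4.

4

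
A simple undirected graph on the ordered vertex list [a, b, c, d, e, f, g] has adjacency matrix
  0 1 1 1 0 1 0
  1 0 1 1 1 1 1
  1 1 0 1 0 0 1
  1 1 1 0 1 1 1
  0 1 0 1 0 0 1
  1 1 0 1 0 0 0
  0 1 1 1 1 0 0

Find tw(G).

3

A width-3 tree decomposition is:
Bags: B1 = {b, c, d, g}  B2 = {a, b, c, d}  B3 = {a, b, d, f}  B4 = {b, d, e, g}
Tree: B1–B2, B2–B3, B1–B4
Each bag holds 4 vertices, so the decomposition has width 3, which upper-bounds the treewidth. Conversely, {b, d, e, g} is a clique of size 4, and the vertices of any clique must share a bag in every tree decomposition; so some bag has ≥ 4 vertices and tw(G) ≥ 3. The upper and lower bounds meet at 3, so that is the treewidth.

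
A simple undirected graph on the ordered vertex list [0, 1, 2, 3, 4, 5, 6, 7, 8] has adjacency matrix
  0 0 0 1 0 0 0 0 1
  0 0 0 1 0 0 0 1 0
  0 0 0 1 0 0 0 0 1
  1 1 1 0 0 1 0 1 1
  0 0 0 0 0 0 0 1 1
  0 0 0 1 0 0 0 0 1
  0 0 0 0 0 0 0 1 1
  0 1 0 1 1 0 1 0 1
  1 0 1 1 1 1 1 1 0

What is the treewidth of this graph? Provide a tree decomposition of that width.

Treewidth 2.
Bags: B1 = {3, 5, 8}  B2 = {3, 7, 8}  B3 = {6, 7, 8}  B4 = {4, 7, 8}  B5 = {0, 3, 8}  B6 = {1, 3, 7}  B7 = {2, 3, 8}
Tree: B1–B2, B2–B3, B2–B4, B1–B5, B2–B6, B5–B7

The largest bag has 3 vertices, giving width 2; this decomposition certifies tw(G) ≤ 2. On the other hand G contains the 3-clique {0, 3, 8}. A clique must lie in a single bag of any decomposition, so no decomposition can have width below 2. Combining the bounds, tw(G) = 2.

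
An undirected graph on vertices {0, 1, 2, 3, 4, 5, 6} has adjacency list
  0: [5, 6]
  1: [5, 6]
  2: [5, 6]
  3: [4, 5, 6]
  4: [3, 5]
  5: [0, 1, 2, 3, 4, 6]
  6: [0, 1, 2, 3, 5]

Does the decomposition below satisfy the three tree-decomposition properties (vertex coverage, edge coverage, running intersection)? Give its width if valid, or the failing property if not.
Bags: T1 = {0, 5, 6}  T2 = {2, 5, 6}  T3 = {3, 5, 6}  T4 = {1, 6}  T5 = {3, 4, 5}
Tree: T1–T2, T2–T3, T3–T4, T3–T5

No — edge (5,1) lies in no bag.

A tree decomposition must satisfy three properties: every vertex lies in some bag; for every edge, both endpoints lie together in some bag; and for every vertex, the bags containing it form a connected subtree. Here edge (5,1) lies in no bag, so the decomposition is invalid.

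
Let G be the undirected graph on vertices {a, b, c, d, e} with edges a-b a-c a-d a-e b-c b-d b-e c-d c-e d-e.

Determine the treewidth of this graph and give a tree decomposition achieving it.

Treewidth 4.
One such decomposition:
Bags: B1 = {a, b, c, d, e}
Tree: (single bag)

With just one bag of size 5, the width is 5 − 1 = 4, so tw(G) ≤ 4. For the lower bound, the 5 vertices {a, b, c, d, e} are pairwise adjacent, and any tree decomposition puts a clique entirely inside one bag — forcing width ≥ 4. Combining the bounds, tw(G) = 4.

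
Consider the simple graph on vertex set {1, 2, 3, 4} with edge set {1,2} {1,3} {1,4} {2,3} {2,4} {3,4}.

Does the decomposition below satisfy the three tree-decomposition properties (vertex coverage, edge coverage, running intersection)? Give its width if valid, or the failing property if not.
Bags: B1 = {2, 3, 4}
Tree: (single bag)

A tree decomposition must satisfy three properties: every vertex lies in some bag; for every edge, both endpoints lie together in some bag; and for every vertex, the bags containing it form a connected subtree. Here vertex 1 appears in no bag, so the decomposition is invalid.

No — vertex 1 appears in no bag.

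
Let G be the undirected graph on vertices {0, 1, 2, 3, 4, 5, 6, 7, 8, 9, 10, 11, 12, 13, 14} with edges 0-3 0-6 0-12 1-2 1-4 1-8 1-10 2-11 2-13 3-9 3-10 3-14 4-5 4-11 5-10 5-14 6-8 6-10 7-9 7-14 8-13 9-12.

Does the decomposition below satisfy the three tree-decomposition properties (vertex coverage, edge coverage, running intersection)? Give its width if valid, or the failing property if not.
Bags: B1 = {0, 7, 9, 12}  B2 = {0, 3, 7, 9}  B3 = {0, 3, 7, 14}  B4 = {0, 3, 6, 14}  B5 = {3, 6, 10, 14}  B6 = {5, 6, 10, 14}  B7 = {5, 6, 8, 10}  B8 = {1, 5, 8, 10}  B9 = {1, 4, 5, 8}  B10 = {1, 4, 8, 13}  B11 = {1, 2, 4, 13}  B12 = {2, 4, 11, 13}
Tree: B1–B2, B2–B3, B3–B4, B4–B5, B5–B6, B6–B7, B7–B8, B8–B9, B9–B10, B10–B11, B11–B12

Yes; width 3.

Vertex coverage: the bags together contain {0, 1, 2, 3, 4, 5, 6, 7, 8, 9, 10, 11, 12, 13, 14}, the full vertex set. Edge coverage: each edge of G has both endpoints in at least one bag. Running intersection: for every vertex, the bags containing it form a connected subtree. All three properties hold, so this is a valid tree decomposition of width max|bag| − 1 = 3, and hence tw(G) ≤ 3.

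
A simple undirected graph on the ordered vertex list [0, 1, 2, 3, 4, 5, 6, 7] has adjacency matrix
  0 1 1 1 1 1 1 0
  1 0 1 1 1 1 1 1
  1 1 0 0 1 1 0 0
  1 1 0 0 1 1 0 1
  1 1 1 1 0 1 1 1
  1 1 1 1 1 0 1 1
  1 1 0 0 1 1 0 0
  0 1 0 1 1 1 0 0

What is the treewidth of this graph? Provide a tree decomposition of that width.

Treewidth 4.
One such decomposition:
Bags: B1 = {0, 1, 3, 4, 5}  B2 = {0, 1, 4, 5, 6}  B3 = {1, 3, 4, 5, 7}  B4 = {0, 1, 2, 4, 5}
Tree: B1–B2, B1–B3, B1–B4

The largest bag has 5 vertices, giving width 4; this decomposition certifies tw(G) ≤ 4. For the lower bound, the 5 vertices {0, 1, 2, 4, 5} are pairwise adjacent, and any tree decomposition puts a clique entirely inside one bag — forcing width ≥ 4. Hence tw(G) = 4 exactly.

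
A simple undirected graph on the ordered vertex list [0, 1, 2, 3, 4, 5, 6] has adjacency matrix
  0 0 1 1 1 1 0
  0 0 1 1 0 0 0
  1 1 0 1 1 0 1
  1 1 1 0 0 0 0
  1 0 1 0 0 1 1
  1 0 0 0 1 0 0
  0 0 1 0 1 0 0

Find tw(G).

2

A width-2 tree decomposition is:
Bags: B1 = {0, 2, 3}  B2 = {1, 2, 3}  B3 = {0, 2, 4}  B4 = {2, 4, 6}  B5 = {0, 4, 5}
Tree: B1–B2, B1–B3, B3–B4, B3–B5
Each bag holds 3 vertices, so the decomposition has width 2, which upper-bounds the treewidth. For the lower bound, the 3 vertices {0, 2, 3} are pairwise adjacent, and any tree decomposition puts a clique entirely inside one bag — forcing width ≥ 2. Hence tw(G) = 2 exactly.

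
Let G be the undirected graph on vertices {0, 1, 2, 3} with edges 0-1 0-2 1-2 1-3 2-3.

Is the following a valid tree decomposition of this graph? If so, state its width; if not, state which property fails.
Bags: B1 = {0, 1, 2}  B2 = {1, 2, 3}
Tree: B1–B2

Checking the three conditions: (i) the bags cover all of {0, 1, 2, 3}; (ii) for each edge, some bag contains both endpoints; (iii) the bags containing any fixed vertex form a subtree. All hold, so the decomposition is valid with width 3 − 1 = 2.

Yes; width 2.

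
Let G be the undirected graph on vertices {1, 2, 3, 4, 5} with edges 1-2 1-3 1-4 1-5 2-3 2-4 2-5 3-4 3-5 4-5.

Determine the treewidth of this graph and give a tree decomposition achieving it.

A single bag containing all 5 vertices is trivially a valid decomposition of width 4. For the lower bound, the 5 vertices {1, 2, 3, 4, 5} are pairwise adjacent, and any tree decomposition puts a clique entirely inside one bag — forcing width ≥ 4. The upper and lower bounds meet at 4, so that is the treewidth.

Treewidth 4.
Bags: B1 = {1, 2, 3, 4, 5}
Tree: (single bag)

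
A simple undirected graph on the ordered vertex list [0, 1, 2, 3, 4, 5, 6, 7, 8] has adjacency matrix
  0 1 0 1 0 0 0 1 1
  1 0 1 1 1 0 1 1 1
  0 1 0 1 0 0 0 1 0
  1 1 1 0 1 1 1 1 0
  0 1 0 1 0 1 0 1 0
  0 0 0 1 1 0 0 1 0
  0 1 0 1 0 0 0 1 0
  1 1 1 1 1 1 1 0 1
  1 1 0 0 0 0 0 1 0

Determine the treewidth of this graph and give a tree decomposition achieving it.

Each bag holds 4 vertices, so the decomposition has width 3, which upper-bounds the treewidth. On the other hand G contains the 4-clique {0, 1, 7, 8}. A clique must lie in a single bag of any decomposition, so no decomposition can have width below 3. The upper and lower bounds meet at 3, so that is the treewidth.

Treewidth 3.
One such decomposition:
Bags: B1 = {0, 1, 7, 8}  B2 = {0, 1, 3, 7}  B3 = {1, 3, 6, 7}  B4 = {1, 3, 4, 7}  B5 = {3, 4, 5, 7}  B6 = {1, 2, 3, 7}
Tree: B1–B2, B2–B3, B3–B4, B4–B5, B3–B6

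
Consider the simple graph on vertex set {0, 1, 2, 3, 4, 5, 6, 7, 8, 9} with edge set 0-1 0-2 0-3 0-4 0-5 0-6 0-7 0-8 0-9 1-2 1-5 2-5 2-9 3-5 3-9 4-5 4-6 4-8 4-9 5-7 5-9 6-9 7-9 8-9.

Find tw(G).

A width-3 tree decomposition is:
Bags: B1 = {0, 3, 5, 9}  B2 = {0, 2, 5, 9}  B3 = {0, 1, 2, 5}  B4 = {0, 5, 7, 9}  B5 = {0, 4, 5, 9}  B6 = {0, 4, 8, 9}  B7 = {0, 4, 6, 9}
Tree: B1–B2, B2–B3, B2–B4, B4–B5, B5–B6, B6–B7
The largest bag has 4 vertices, giving width 3; this decomposition certifies tw(G) ≤ 3. On the other hand G contains the 4-clique {0, 1, 2, 5}. A clique must lie in a single bag of any decomposition, so no decomposition can have width below 3. Combining the bounds, tw(G) = 3.

3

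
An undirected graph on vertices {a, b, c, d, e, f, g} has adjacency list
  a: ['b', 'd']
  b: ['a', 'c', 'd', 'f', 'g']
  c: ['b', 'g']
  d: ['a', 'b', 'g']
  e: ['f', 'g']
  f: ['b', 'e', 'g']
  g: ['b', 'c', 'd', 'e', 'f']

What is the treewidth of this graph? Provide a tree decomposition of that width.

Each bag holds 3 vertices, so the decomposition has width 2, which upper-bounds the treewidth. On the other hand G contains the 3-clique {e, f, g}. A clique must lie in a single bag of any decomposition, so no decomposition can have width below 2. Combining the bounds, tw(G) = 2.

Treewidth 2.
One optimal decomposition is:
Bags: B1 = {b, d, g}  B2 = {b, c, g}  B3 = {b, f, g}  B4 = {a, b, d}  B5 = {e, f, g}
Tree: B1–B2, B2–B3, B1–B4, B3–B5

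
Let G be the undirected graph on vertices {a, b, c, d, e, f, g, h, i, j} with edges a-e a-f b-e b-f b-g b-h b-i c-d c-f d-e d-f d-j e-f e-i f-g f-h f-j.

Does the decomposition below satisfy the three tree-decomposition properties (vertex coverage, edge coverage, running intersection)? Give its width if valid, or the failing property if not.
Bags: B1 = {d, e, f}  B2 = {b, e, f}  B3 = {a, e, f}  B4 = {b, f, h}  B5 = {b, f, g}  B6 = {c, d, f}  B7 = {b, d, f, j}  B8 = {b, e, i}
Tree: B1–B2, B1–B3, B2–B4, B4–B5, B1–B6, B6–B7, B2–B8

A tree decomposition must satisfy three properties: every vertex lies in some bag; for every edge, both endpoints lie together in some bag; and for every vertex, the bags containing it form a connected subtree. Here bags containing vertex b are not connected in the tree, so the decomposition is invalid.

No — bags containing vertex b are not connected in the tree.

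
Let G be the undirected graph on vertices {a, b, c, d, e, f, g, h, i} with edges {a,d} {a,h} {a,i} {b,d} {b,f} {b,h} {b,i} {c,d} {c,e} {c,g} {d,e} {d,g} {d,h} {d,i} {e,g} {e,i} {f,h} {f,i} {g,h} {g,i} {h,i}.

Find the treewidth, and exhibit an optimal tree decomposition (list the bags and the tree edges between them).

The largest bag has 4 vertices, giving width 3; this decomposition certifies tw(G) ≤ 3. On the other hand G contains the 4-clique {c, d, e, g}. A clique must lie in a single bag of any decomposition, so no decomposition can have width below 3. Hence tw(G) = 3 exactly.

Treewidth 3.
Bags: B1 = {b, d, h, i}  B2 = {d, g, h, i}  B3 = {a, d, h, i}  B4 = {d, e, g, i}  B5 = {c, d, e, g}  B6 = {b, f, h, i}
Tree: B1–B2, B2–B3, B2–B4, B4–B5, B1–B6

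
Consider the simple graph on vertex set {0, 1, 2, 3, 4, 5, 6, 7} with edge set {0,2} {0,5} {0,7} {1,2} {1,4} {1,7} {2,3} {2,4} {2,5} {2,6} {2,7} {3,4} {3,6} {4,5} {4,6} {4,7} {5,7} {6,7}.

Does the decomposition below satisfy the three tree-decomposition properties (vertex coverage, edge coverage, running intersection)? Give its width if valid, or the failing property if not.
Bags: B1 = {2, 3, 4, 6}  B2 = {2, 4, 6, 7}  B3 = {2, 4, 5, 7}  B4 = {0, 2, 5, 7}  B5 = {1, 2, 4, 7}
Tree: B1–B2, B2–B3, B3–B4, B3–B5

Checking the three conditions: (i) the bags cover all of {0, 1, 2, 3, 4, 5, 6, 7}; (ii) for each edge, some bag contains both endpoints; (iii) the bags containing any fixed vertex form a subtree. All hold, so the decomposition is valid with width 4 − 1 = 3.

Yes; width 3.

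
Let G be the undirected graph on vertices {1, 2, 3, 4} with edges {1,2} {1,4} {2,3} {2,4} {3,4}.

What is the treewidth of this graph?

2

A width-2 tree decomposition is:
Bags: B1 = {1, 2, 4}  B2 = {2, 3, 4}
Tree: B1–B2
Every bag has size at most 3, so the width is 3 − 1 = 2 and tw(G) ≤ 2. On the other hand G contains the 3-clique {1, 2, 4}. A clique must lie in a single bag of any decomposition, so no decomposition can have width below 2. Therefore the treewidth is 2.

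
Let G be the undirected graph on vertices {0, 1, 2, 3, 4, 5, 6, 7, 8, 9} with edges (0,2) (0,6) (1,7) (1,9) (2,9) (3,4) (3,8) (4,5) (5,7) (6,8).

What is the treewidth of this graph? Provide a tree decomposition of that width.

The largest bag has 3 vertices, giving width 2; this decomposition certifies tw(G) ≤ 2. Since 0–6–8–3–4–5–7–1–9–2–0 is a cycle in G, G is not acyclic. Forests are exactly the graphs of treewidth ≤ 1, so tw(G) ≥ 2. Hence tw(G) = 2 exactly.

Treewidth 2.
One such decomposition:
Bags: B1 = {0, 6, 8}  B2 = {0, 3, 8}  B3 = {0, 3, 4}  B4 = {0, 4, 5}  B5 = {0, 5, 7}  B6 = {0, 1, 7}  B7 = {0, 1, 9}  B8 = {0, 2, 9}
Tree: B1–B2, B2–B3, B3–B4, B4–B5, B5–B6, B6–B7, B7–B8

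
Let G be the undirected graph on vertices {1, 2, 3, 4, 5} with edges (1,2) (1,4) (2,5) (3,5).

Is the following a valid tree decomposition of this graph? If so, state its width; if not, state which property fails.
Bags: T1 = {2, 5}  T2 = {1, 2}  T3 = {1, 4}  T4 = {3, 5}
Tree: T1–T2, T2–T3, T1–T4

Checking the three conditions: (i) the bags cover all of {1, 2, 3, 4, 5}; (ii) for each edge, some bag contains both endpoints; (iii) the bags containing any fixed vertex form a subtree. All hold, so the decomposition is valid with width 2 − 1 = 1.

Yes; width 1.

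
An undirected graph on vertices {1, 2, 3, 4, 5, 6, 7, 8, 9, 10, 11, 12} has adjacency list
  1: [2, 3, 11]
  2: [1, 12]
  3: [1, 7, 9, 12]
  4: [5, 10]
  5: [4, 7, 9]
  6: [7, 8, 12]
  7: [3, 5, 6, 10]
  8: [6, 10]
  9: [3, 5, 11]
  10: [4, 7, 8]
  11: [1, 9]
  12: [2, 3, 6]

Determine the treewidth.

A width-3 tree decomposition is:
Bags: B1 = {1, 2, 11, 12}  B2 = {1, 3, 11, 12}  B3 = {3, 9, 11, 12}  B4 = {3, 6, 9, 12}  B5 = {3, 6, 7, 9}  B6 = {5, 6, 7, 9}  B7 = {5, 6, 7, 8}  B8 = {5, 7, 8, 10}  B9 = {4, 5, 8, 10}
Tree: B1–B2, B2–B3, B3–B4, B4–B5, B5–B6, B6–B7, B7–B8, B8–B9
Each bag holds 4 vertices, so the decomposition has width 3, which upper-bounds the treewidth. For the lower bound: the 4 vertex sets {1,2,11}, {12}, {3}, {5,6,7,9} are disjoint, each induces a connected subgraph, and every pair is joined by at least one edge of G. Contracting each set to a single vertex therefore yields K_{4} as a minor, and since treewidth is minor-monotone, tw(G) ≥ tw(K_{4}) = 3. Combining the bounds, tw(G) = 3.

3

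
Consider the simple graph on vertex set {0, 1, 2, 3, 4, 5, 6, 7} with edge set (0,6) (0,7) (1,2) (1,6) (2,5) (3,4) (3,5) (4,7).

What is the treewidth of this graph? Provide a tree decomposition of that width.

The largest bag has 3 vertices, giving width 2; this decomposition certifies tw(G) ≤ 2. For the lower bound, G contains the cycle 1–6–0–7–4–3–5–2–1, so G is not a forest; only forests have treewidth ≤ 1, hence tw(G) ≥ 2. Combining the bounds, tw(G) = 2.

Treewidth 2.
Bags: B1 = {0, 1, 6}  B2 = {0, 1, 7}  B3 = {1, 4, 7}  B4 = {1, 3, 4}  B5 = {1, 3, 5}  B6 = {1, 2, 5}
Tree: B1–B2, B2–B3, B3–B4, B4–B5, B5–B6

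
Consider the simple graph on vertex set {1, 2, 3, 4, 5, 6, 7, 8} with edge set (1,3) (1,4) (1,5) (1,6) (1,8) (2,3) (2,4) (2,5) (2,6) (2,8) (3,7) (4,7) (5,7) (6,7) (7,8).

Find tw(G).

A width-3 tree decomposition is:
Bags: B1 = {1, 2, 6, 7}  B2 = {1, 2, 3, 7}  B3 = {1, 2, 4, 7}  B4 = {1, 2, 5, 7}  B5 = {1, 2, 7, 8}
Tree: B1–B2, B2–B3, B3–B4, B4–B5
Each bag holds 4 vertices, so the decomposition has width 3, which upper-bounds the treewidth. For the lower bound: the 4 vertex sets {6,7}, {2,3}, {1}, {4} are disjoint, each induces a connected subgraph, and every pair is joined by at least one edge of G. Contracting each set to a single vertex therefore yields K_{4} as a minor, and since treewidth is minor-monotone, tw(G) ≥ tw(K_{4}) = 3. Combining the bounds, tw(G) = 3.

3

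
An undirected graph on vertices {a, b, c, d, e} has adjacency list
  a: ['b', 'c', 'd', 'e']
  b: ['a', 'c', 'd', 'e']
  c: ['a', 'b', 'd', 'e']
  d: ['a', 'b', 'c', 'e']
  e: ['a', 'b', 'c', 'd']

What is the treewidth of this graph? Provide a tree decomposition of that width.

With just one bag of size 5, the width is 5 − 1 = 4, so tw(G) ≤ 4. On the other hand G contains the 5-clique {a, b, c, d, e}. A clique must lie in a single bag of any decomposition, so no decomposition can have width below 4. Combining the bounds, tw(G) = 4.

Treewidth 4.
One such decomposition:
Bags: B1 = {a, b, c, d, e}
Tree: (single bag)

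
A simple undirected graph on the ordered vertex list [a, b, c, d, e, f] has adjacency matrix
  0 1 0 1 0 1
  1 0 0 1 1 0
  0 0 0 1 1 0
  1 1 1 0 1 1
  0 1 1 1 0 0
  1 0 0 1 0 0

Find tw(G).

2

A width-2 tree decomposition is:
Bags: B1 = {a, b, d}  B2 = {a, d, f}  B3 = {b, d, e}  B4 = {c, d, e}
Tree: B1–B2, B1–B3, B3–B4
Every bag has size at most 3, so the width is 3 − 1 = 2 and tw(G) ≤ 2. Conversely, {c, d, e} is a clique of size 3, and the vertices of any clique must share a bag in every tree decomposition; so some bag has ≥ 3 vertices and tw(G) ≥ 2. Combining the bounds, tw(G) = 2.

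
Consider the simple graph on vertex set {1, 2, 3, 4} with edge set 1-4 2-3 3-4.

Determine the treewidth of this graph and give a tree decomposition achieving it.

Treewidth 1.
One optimal decomposition is:
Bags: B1 = {1, 4}  B2 = {3, 4}  B3 = {2, 3}
Tree: B1–B2, B2–B3

Each bag holds 2 vertices, so the decomposition has width 1, which upper-bounds the treewidth. G has an edge, so its treewidth is at least 1. The upper and lower bounds meet at 1, so that is the treewidth.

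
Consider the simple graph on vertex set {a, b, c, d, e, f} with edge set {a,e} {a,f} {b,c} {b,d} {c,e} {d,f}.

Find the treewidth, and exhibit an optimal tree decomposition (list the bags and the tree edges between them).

Treewidth 2.
Bags: B1 = {b, d, f}  B2 = {a, b, f}  B3 = {a, b, e}  B4 = {b, c, e}
Tree: B1–B2, B2–B3, B3–B4

The largest bag has 3 vertices, giving width 2; this decomposition certifies tw(G) ≤ 2. Since b–d–f–a–e–c–b is a cycle in G, G is not acyclic. Forests are exactly the graphs of treewidth ≤ 1, so tw(G) ≥ 2. Hence tw(G) = 2 exactly.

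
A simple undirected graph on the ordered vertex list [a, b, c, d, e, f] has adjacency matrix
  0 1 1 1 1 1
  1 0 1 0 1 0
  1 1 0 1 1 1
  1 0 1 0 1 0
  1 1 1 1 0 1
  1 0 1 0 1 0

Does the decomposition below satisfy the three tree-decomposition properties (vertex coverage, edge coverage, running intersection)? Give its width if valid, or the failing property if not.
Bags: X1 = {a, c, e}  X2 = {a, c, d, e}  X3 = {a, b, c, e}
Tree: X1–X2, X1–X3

A tree decomposition must satisfy three properties: every vertex lies in some bag; for every edge, both endpoints lie together in some bag; and for every vertex, the bags containing it form a connected subtree. Here vertex f appears in no bag, so the decomposition is invalid.

No — vertex f appears in no bag.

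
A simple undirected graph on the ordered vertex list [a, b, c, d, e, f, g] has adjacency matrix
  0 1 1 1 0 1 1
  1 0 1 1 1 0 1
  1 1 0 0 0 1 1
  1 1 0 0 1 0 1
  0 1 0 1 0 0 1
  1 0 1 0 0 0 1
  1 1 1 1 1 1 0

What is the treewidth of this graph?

3

A width-3 tree decomposition is:
Bags: B1 = {a, c, f, g}  B2 = {a, b, c, g}  B3 = {a, b, d, g}  B4 = {b, d, e, g}
Tree: B1–B2, B2–B3, B3–B4
Each bag holds 4 vertices, so the decomposition has width 3, which upper-bounds the treewidth. For the lower bound, the 4 vertices {a, c, f, g} are pairwise adjacent, and any tree decomposition puts a clique entirely inside one bag — forcing width ≥ 3. Combining the bounds, tw(G) = 3.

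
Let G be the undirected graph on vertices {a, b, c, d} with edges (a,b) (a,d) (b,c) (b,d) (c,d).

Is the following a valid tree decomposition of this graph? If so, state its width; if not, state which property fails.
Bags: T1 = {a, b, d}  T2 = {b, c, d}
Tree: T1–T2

Vertex coverage: the bags together contain {a, b, c, d}, the full vertex set. Edge coverage: each edge of G has both endpoints in at least one bag. Running intersection: for every vertex, the bags containing it form a connected subtree. All three properties hold, so this is a valid tree decomposition of width max|bag| − 1 = 2, and hence tw(G) ≤ 2.

Yes; width 2.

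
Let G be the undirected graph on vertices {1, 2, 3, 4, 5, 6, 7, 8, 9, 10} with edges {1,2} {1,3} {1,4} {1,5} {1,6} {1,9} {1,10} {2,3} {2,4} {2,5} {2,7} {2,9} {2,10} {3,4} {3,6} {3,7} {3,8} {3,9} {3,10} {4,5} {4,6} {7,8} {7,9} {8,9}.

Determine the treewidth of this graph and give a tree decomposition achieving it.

Treewidth 3.
One such decomposition:
Bags: B1 = {2, 3, 7, 9}  B2 = {1, 2, 3, 9}  B3 = {1, 2, 3, 10}  B4 = {1, 2, 3, 4}  B5 = {1, 2, 4, 5}  B6 = {1, 3, 4, 6}  B7 = {3, 7, 8, 9}
Tree: B1–B2, B2–B3, B2–B4, B4–B5, B4–B6, B1–B7

Each bag holds 4 vertices, so the decomposition has width 3, which upper-bounds the treewidth. Conversely, {3, 7, 8, 9} is a clique of size 4, and the vertices of any clique must share a bag in every tree decomposition; so some bag has ≥ 4 vertices and tw(G) ≥ 3. The upper and lower bounds meet at 3, so that is the treewidth.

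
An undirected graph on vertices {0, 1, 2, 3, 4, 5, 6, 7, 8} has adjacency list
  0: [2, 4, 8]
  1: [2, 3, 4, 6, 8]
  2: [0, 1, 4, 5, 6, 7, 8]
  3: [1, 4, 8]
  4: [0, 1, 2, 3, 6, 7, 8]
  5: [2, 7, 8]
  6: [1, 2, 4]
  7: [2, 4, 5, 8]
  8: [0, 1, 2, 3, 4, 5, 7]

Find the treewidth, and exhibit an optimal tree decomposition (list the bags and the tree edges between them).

The largest bag has 4 vertices, giving width 3; this decomposition certifies tw(G) ≤ 3. On the other hand G contains the 4-clique {0, 2, 4, 8}. A clique must lie in a single bag of any decomposition, so no decomposition can have width below 3. The upper and lower bounds meet at 3, so that is the treewidth.

Treewidth 3.
Bags: B1 = {1, 3, 4, 8}  B2 = {1, 2, 4, 8}  B3 = {0, 2, 4, 8}  B4 = {2, 4, 7, 8}  B5 = {1, 2, 4, 6}  B6 = {2, 5, 7, 8}
Tree: B1–B2, B2–B3, B2–B4, B2–B5, B4–B6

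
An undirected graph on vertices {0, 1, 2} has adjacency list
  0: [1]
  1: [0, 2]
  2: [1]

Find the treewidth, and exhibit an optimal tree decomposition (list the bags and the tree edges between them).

Each bag holds 2 vertices, so the decomposition has width 1, which upper-bounds the treewidth. Since G has at least one edge (e.g. 2–1), it is not an edgeless graph, so tw(G) ≥ 1. The upper and lower bounds meet at 1, so that is the treewidth.

Treewidth 1.
One such decomposition:
Bags: B1 = {1, 2}  B2 = {0, 1}
Tree: B1–B2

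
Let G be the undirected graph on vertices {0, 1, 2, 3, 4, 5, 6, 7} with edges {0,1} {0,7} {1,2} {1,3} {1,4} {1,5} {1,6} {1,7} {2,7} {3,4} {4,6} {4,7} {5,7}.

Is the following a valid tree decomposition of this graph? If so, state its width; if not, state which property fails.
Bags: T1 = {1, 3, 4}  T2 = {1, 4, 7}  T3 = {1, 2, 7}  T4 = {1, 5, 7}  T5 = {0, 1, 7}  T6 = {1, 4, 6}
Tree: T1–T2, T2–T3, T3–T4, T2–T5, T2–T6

Every vertex of G appears in some bag (union = {0, 1, 2, 3, 4, 5, 6, 7}); every edge is covered by a bag; and for each vertex v the set of bags containing v is connected in the bag tree. The decomposition is therefore valid. The largest bag has 3 vertices, so the width is 2.

Yes; width 2.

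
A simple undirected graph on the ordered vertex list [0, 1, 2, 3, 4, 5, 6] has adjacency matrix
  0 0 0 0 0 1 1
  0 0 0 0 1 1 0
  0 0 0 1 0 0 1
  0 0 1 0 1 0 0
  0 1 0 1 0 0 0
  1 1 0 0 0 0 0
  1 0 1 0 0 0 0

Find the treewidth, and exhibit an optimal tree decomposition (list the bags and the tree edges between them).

Treewidth 2.
Bags: B1 = {1, 3, 4}  B2 = {1, 2, 3}  B3 = {1, 2, 6}  B4 = {0, 1, 6}  B5 = {0, 1, 5}
Tree: B1–B2, B2–B3, B3–B4, B4–B5

The largest bag has 3 vertices, giving width 2; this decomposition certifies tw(G) ≤ 2. For the lower bound, G contains the cycle 1–4–3–2–6–0–5–1, so G is not a forest; only forests have treewidth ≤ 1, hence tw(G) ≥ 2. Combining the bounds, tw(G) = 2.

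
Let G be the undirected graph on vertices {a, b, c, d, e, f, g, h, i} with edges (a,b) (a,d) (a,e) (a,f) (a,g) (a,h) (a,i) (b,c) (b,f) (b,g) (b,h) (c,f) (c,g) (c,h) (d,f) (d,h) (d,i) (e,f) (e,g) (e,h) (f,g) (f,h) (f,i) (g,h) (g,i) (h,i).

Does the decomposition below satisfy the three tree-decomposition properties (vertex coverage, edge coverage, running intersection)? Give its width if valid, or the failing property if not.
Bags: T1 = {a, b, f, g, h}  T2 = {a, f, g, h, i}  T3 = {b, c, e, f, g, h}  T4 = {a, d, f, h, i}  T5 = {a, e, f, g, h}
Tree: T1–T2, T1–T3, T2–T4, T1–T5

No — bags containing vertex e are not connected in the tree.

A tree decomposition must satisfy three properties: every vertex lies in some bag; for every edge, both endpoints lie together in some bag; and for every vertex, the bags containing it form a connected subtree. Here bags containing vertex e are not connected in the tree, so the decomposition is invalid.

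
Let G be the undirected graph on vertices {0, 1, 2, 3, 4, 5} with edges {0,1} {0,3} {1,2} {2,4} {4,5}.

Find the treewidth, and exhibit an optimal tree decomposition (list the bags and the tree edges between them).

Treewidth 1.
Bags: B1 = {0, 3}  B2 = {0, 1}  B3 = {1, 2}  B4 = {2, 4}  B5 = {4, 5}
Tree: B1–B2, B2–B3, B3–B4, B4–B5

Each bag holds 2 vertices, so the decomposition has width 1, which upper-bounds the treewidth. Since G has at least one edge (e.g. 3–0), it is not an edgeless graph, so tw(G) ≥ 1. Therefore the treewidth is 1.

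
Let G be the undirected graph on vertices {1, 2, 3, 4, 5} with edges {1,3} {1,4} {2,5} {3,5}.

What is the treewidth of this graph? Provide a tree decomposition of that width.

The largest bag has 2 vertices, giving width 1; this decomposition certifies tw(G) ≤ 1. Since G has at least one edge (e.g. 2–5), it is not an edgeless graph, so tw(G) ≥ 1. The upper and lower bounds meet at 1, so that is the treewidth.

Treewidth 1.
One optimal decomposition is:
Bags: B1 = {2, 5}  B2 = {3, 5}  B3 = {1, 3}  B4 = {1, 4}
Tree: B1–B2, B2–B3, B3–B4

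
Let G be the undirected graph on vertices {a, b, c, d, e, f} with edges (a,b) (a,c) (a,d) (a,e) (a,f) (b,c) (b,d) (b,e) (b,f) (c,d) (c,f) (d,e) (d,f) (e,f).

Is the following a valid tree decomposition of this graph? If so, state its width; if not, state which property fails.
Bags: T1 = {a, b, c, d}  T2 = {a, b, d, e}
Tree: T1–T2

No — vertex f appears in no bag.

A tree decomposition must satisfy three properties: every vertex lies in some bag; for every edge, both endpoints lie together in some bag; and for every vertex, the bags containing it form a connected subtree. Here vertex f appears in no bag, so the decomposition is invalid.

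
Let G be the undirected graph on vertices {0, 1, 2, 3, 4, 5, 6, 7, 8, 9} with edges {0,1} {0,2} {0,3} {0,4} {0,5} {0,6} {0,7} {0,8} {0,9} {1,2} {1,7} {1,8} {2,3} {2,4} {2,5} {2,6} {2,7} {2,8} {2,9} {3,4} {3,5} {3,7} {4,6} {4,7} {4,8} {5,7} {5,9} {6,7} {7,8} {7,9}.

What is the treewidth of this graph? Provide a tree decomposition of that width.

Every bag has size at most 5, so the width is 5 − 1 = 4 and tw(G) ≤ 4. Conversely, {0, 1, 2, 7, 8} is a clique of size 5, and the vertices of any clique must share a bag in every tree decomposition; so some bag has ≥ 5 vertices and tw(G) ≥ 4. Hence tw(G) = 4 exactly.

Treewidth 4.
Bags: B1 = {0, 1, 2, 7, 8}  B2 = {0, 2, 4, 7, 8}  B3 = {0, 2, 4, 6, 7}  B4 = {0, 2, 3, 4, 7}  B5 = {0, 2, 3, 5, 7}  B6 = {0, 2, 5, 7, 9}
Tree: B1–B2, B2–B3, B3–B4, B4–B5, B5–B6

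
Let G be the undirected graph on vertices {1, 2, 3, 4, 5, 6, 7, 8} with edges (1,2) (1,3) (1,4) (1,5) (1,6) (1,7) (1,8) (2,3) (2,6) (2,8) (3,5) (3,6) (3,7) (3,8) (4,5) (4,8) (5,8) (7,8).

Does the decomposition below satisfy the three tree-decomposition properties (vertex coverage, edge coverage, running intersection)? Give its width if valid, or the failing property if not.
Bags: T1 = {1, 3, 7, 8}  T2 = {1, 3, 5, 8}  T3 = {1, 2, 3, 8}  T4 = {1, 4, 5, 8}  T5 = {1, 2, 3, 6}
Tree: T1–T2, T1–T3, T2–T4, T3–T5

Every vertex of G appears in some bag (union = {1, 2, 3, 4, 5, 6, 7, 8}); every edge is covered by a bag; and for each vertex v the set of bags containing v is connected in the bag tree. The decomposition is therefore valid. The largest bag has 4 vertices, so the width is 3.

Yes; width 3.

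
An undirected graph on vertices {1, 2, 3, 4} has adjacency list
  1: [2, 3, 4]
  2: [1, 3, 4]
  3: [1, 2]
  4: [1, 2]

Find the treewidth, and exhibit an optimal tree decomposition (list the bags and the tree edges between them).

Treewidth 2.
Bags: B1 = {1, 2, 4}  B2 = {1, 2, 3}
Tree: B1–B2

Every bag has size at most 3, so the width is 3 − 1 = 2 and tw(G) ≤ 2. Conversely, {1, 2, 3} is a clique of size 3, and the vertices of any clique must share a bag in every tree decomposition; so some bag has ≥ 3 vertices and tw(G) ≥ 2. Hence tw(G) = 2 exactly.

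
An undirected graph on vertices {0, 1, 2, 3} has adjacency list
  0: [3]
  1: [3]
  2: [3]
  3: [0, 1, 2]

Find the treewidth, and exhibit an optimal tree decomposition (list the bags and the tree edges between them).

Each bag holds 2 vertices, so the decomposition has width 1, which upper-bounds the treewidth. G has an edge, so its treewidth is at least 1. Combining the bounds, tw(G) = 1.

Treewidth 1.
Bags: B1 = {2, 3}  B2 = {0, 3}  B3 = {1, 3}
Tree: B1–B2, B1–B3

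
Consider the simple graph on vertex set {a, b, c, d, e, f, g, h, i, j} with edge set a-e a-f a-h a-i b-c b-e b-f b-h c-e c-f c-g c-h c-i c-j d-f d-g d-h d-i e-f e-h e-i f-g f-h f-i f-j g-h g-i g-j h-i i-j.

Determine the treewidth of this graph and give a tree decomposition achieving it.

Treewidth 4.
One optimal decomposition is:
Bags: B1 = {c, f, g, h, i}  B2 = {c, f, g, i, j}  B3 = {c, e, f, h, i}  B4 = {d, f, g, h, i}  B5 = {b, c, e, f, h}  B6 = {a, e, f, h, i}
Tree: B1–B2, B1–B3, B1–B4, B3–B5, B3–B6

Each bag holds 5 vertices, so the decomposition has width 4, which upper-bounds the treewidth. For the lower bound, the 5 vertices {c, f, g, i, j} are pairwise adjacent, and any tree decomposition puts a clique entirely inside one bag — forcing width ≥ 4. The upper and lower bounds meet at 4, so that is the treewidth.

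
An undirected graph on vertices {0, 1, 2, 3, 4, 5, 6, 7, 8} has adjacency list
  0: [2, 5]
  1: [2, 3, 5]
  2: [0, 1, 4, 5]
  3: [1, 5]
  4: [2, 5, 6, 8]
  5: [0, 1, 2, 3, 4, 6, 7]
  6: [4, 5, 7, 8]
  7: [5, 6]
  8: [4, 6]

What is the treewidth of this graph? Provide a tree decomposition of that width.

Every bag has size at most 3, so the width is 3 − 1 = 2 and tw(G) ≤ 2. For the lower bound, the 3 vertices {4, 6, 8} are pairwise adjacent, and any tree decomposition puts a clique entirely inside one bag — forcing width ≥ 2. Combining the bounds, tw(G) = 2.

Treewidth 2.
Bags: B1 = {2, 4, 5}  B2 = {1, 2, 5}  B3 = {4, 5, 6}  B4 = {4, 6, 8}  B5 = {1, 3, 5}  B6 = {5, 6, 7}  B7 = {0, 2, 5}
Tree: B1–B2, B1–B3, B3–B4, B2–B5, B3–B6, B2–B7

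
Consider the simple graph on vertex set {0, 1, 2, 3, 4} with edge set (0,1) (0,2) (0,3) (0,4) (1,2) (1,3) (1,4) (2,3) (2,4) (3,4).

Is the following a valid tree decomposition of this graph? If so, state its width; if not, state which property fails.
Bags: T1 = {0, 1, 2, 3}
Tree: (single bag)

No — vertex 4 appears in no bag.

A tree decomposition must satisfy three properties: every vertex lies in some bag; for every edge, both endpoints lie together in some bag; and for every vertex, the bags containing it form a connected subtree. Here vertex 4 appears in no bag, so the decomposition is invalid.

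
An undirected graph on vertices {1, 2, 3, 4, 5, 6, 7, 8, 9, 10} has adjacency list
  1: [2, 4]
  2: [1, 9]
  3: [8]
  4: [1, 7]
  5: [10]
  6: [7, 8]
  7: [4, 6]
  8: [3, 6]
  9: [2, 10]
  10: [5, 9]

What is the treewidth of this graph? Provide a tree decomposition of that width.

Treewidth 1.
One optimal decomposition is:
Bags: B1 = {5, 10}  B2 = {9, 10}  B3 = {2, 9}  B4 = {1, 2}  B5 = {1, 4}  B6 = {4, 7}  B7 = {6, 7}  B8 = {6, 8}  B9 = {3, 8}
Tree: B1–B2, B2–B3, B3–B4, B4–B5, B5–B6, B6–B7, B7–B8, B8–B9

Each bag holds 2 vertices, so the decomposition has width 1, which upper-bounds the treewidth. Any graph with an edge has treewidth ≥ 1, and G has the edge 5–10. Therefore the treewidth is 1.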